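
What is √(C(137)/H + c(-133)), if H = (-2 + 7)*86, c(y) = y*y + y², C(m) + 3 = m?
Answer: √1635362455/215 ≈ 188.09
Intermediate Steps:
C(m) = -3 + m
c(y) = 2*y² (c(y) = y² + y² = 2*y²)
H = 430 (H = 5*86 = 430)
√(C(137)/H + c(-133)) = √((-3 + 137)/430 + 2*(-133)²) = √(134*(1/430) + 2*17689) = √(67/215 + 35378) = √(7606337/215) = √1635362455/215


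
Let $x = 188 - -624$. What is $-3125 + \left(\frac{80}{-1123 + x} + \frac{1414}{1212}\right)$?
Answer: $- \frac{5829553}{1866} \approx -3124.1$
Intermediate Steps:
$x = 812$ ($x = 188 + 624 = 812$)
$-3125 + \left(\frac{80}{-1123 + x} + \frac{1414}{1212}\right) = -3125 + \left(\frac{80}{-1123 + 812} + \frac{1414}{1212}\right) = -3125 + \left(\frac{80}{-311} + 1414 \cdot \frac{1}{1212}\right) = -3125 + \left(80 \left(- \frac{1}{311}\right) + \frac{7}{6}\right) = -3125 + \left(- \frac{80}{311} + \frac{7}{6}\right) = -3125 + \frac{1697}{1866} = - \frac{5829553}{1866}$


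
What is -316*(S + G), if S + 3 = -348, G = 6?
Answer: 109020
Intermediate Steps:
S = -351 (S = -3 - 348 = -351)
-316*(S + G) = -316*(-351 + 6) = -316*(-345) = 109020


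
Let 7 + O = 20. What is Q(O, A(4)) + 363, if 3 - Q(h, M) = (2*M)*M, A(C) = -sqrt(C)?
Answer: 358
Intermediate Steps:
O = 13 (O = -7 + 20 = 13)
Q(h, M) = 3 - 2*M**2 (Q(h, M) = 3 - 2*M*M = 3 - 2*M**2)
Q(O, A(4)) + 363 = (3 - 2*(-sqrt(4))**2) + 363 = (3 - 2*(-1*2)**2) + 363 = (3 - 2*(-2)**2) + 363 = (3 - 2*4) + 363 = (3 - 8) + 363 = -5 + 363 = 358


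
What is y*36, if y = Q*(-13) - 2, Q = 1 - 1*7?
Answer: 2736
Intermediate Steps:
Q = -6 (Q = 1 - 7 = -6)
y = 76 (y = -6*(-13) - 2 = 78 - 2 = 76)
y*36 = 76*36 = 2736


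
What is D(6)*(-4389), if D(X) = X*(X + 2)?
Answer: -210672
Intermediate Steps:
D(X) = X*(2 + X)
D(6)*(-4389) = (6*(2 + 6))*(-4389) = (6*8)*(-4389) = 48*(-4389) = -210672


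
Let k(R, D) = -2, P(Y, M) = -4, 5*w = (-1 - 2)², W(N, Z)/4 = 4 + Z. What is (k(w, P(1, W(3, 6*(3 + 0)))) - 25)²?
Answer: 729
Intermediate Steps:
W(N, Z) = 16 + 4*Z (W(N, Z) = 4*(4 + Z) = 16 + 4*Z)
w = 9/5 (w = (-1 - 2)²/5 = (⅕)*(-3)² = (⅕)*9 = 9/5 ≈ 1.8000)
(k(w, P(1, W(3, 6*(3 + 0)))) - 25)² = (-2 - 25)² = (-27)² = 729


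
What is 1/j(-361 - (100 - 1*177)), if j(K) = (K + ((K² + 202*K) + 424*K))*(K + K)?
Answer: 1/55330016 ≈ 1.8073e-8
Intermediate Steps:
j(K) = 2*K*(K² + 627*K) (j(K) = (K + (K² + 626*K))*(2*K) = (K² + 627*K)*(2*K) = 2*K*(K² + 627*K))
1/j(-361 - (100 - 1*177)) = 1/(2*(-361 - (100 - 1*177))²*(627 + (-361 - (100 - 1*177)))) = 1/(2*(-361 - (100 - 177))²*(627 + (-361 - (100 - 177)))) = 1/(2*(-361 - 1*(-77))²*(627 + (-361 - 1*(-77)))) = 1/(2*(-361 + 77)²*(627 + (-361 + 77))) = 1/(2*(-284)²*(627 - 284)) = 1/(2*80656*343) = 1/55330016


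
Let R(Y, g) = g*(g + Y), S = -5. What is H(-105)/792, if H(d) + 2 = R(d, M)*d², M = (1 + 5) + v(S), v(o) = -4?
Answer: -283894/99 ≈ -2867.6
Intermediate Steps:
M = 2 (M = (1 + 5) - 4 = 6 - 4 = 2)
R(Y, g) = g*(Y + g)
H(d) = -2 + d²*(4 + 2*d) (H(d) = -2 + (2*(d + 2))*d² = -2 + (2*(2 + d))*d² = -2 + (4 + 2*d)*d² = -2 + d²*(4 + 2*d))
H(-105)/792 = (-2 + 2*(-105)²*(2 - 105))/792 = (-2 + 2*11025*(-103))*(1/792) = (-2 - 2271150)*(1/792) = -2271152*1/792 = -283894/99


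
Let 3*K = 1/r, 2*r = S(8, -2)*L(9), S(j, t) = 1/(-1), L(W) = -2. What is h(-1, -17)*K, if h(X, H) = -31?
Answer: -31/3 ≈ -10.333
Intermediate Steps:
S(j, t) = -1
r = 1 (r = (-1*(-2))/2 = (1/2)*2 = 1)
K = 1/3 (K = (1/3)/1 = (1/3)*1 = 1/3 ≈ 0.33333)
h(-1, -17)*K = -31*1/3 = -31/3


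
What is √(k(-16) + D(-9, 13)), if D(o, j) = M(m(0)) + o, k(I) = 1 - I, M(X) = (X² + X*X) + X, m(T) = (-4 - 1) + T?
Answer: √53 ≈ 7.2801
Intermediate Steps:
m(T) = -5 + T
M(X) = X + 2*X² (M(X) = (X² + X²) + X = 2*X² + X = X + 2*X²)
D(o, j) = 45 + o (D(o, j) = (-5 + 0)*(1 + 2*(-5 + 0)) + o = -5*(1 + 2*(-5)) + o = -5*(1 - 10) + o = -5*(-9) + o = 45 + o)
√(k(-16) + D(-9, 13)) = √((1 - 1*(-16)) + (45 - 9)) = √((1 + 16) + 36) = √(17 + 36) = √53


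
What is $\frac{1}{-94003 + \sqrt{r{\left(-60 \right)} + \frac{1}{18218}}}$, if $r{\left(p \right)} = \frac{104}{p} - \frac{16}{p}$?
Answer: $- \frac{25688199810}{2414767847140211} - \frac{i \sqrt{109521423870}}{2414767847140211} \approx -1.0638 \cdot 10^{-5} - 1.3705 \cdot 10^{-10} i$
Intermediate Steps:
$r{\left(p \right)} = \frac{88}{p}$
$\frac{1}{-94003 + \sqrt{r{\left(-60 \right)} + \frac{1}{18218}}} = \frac{1}{-94003 + \sqrt{\frac{88}{-60} + \frac{1}{18218}}} = \frac{1}{-94003 + \sqrt{88 \left(- \frac{1}{60}\right) + \frac{1}{18218}}} = \frac{1}{-94003 + \sqrt{- \frac{22}{15} + \frac{1}{18218}}} = \frac{1}{-94003 + \sqrt{- \frac{400781}{273270}}} = \frac{1}{-94003 + \frac{i \sqrt{109521423870}}{273270}}$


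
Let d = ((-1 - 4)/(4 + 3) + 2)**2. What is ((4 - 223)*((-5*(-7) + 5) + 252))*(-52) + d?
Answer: 162939585/49 ≈ 3.3253e+6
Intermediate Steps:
d = 81/49 (d = (-5/7 + 2)**2 = (9/7)**2 = 81/49 ≈ 1.6531)
((4 - 223)*((-5*(-7) + 5) + 252))*(-52) + d = ((4 - 223)*((-5*(-7) + 5) + 252))*(-52) + 81/49 = -219*((35 + 5) + 252)*(-52) + 81/49 = -219*(40 + 252)*(-52) + 81/49 = -219*292*(-52) + 81/49 = -63948*(-52) + 81/49 = 3325296 + 81/49 = 162939585/49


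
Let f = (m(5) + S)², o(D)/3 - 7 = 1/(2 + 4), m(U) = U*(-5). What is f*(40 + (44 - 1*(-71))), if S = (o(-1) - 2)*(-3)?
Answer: 4322795/4 ≈ 1.0807e+6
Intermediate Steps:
m(U) = -5*U
o(D) = 43/2 (o(D) = 21 + 3/(2 + 4) = 21 + 3/6 = 21 + 3*(⅙) = 21 + ½ = 43/2)
S = -117/2 (S = (43/2 - 2)*(-3) = (39/2)*(-3) = -117/2 ≈ -58.500)
f = 27889/4 (f = (-5*5 - 117/2)² = (-25 - 117/2)² = (-167/2)² = 27889/4 ≈ 6972.3)
f*(40 + (44 - 1*(-71))) = 27889*(40 + (44 - 1*(-71)))/4 = 27889*(40 + (44 + 71))/4 = 27889*(40 + 115)/4 = (27889/4)*155 = 4322795/4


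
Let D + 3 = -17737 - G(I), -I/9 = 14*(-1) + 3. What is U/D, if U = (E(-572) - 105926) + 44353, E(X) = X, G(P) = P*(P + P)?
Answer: 62145/37342 ≈ 1.6642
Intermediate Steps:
I = 99 (I = -9*(14*(-1) + 3) = -9*(-14 + 3) = -9*(-11) = 99)
G(P) = 2*P² (G(P) = P*(2*P) = 2*P²)
U = -62145 (U = (-572 - 105926) + 44353 = -106498 + 44353 = -62145)
D = -37342 (D = -3 + (-17737 - 2*99²) = -3 + (-17737 - 2*9801) = -3 + (-17737 - 1*19602) = -3 + (-17737 - 19602) = -3 - 37339 = -37342)
U/D = -62145/(-37342) = -62145*(-1/37342) = 62145/37342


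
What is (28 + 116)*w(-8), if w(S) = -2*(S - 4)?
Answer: 3456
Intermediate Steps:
w(S) = 8 - 2*S (w(S) = -2*(-4 + S) = 8 - 2*S)
(28 + 116)*w(-8) = (28 + 116)*(8 - 2*(-8)) = 144*(8 + 16) = 144*24 = 3456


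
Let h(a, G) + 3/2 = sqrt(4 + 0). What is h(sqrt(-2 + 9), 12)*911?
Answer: 911/2 ≈ 455.50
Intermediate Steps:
h(a, G) = 1/2 (h(a, G) = -3/2 + sqrt(4 + 0) = -3/2 + sqrt(4) = -3/2 + 2 = 1/2)
h(sqrt(-2 + 9), 12)*911 = (1/2)*911 = 911/2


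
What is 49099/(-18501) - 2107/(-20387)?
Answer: -961999706/377179887 ≈ -2.5505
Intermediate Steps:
49099/(-18501) - 2107/(-20387) = 49099*(-1/18501) - 2107*(-1/20387) = -49099/18501 + 2107/20387 = -961999706/377179887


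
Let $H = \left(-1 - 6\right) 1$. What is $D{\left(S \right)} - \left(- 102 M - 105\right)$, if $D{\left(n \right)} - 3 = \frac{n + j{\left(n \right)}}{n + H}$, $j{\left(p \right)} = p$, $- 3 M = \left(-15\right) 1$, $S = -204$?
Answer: $\frac{130806}{211} \approx 619.93$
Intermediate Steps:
$M = 5$ ($M = - \frac{\left(-15\right) 1}{3} = \left(- \frac{1}{3}\right) \left(-15\right) = 5$)
$H = -7$ ($H = \left(-7\right) 1 = -7$)
$D{\left(n \right)} = 3 + \frac{2 n}{-7 + n}$ ($D{\left(n \right)} = 3 + \frac{n + n}{n - 7} = 3 + \frac{2 n}{-7 + n}$)
$D{\left(S \right)} - \left(- 102 M - 105\right) = \frac{-21 + 5 \left(-204\right)}{-7 - 204} - \left(\left(-102\right) 5 - 105\right) = \frac{-21 - 1020}{-211} - \left(-510 - 105\right) = \left(- \frac{1}{211}\right) \left(-1041\right) - -615 = \frac{1041}{211} + 615 = \frac{130806}{211}$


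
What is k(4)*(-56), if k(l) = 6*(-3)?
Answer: 1008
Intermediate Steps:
k(l) = -18
k(4)*(-56) = -18*(-56) = 1008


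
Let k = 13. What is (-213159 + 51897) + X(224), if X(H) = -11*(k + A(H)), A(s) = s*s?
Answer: -713341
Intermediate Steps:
A(s) = s**2
X(H) = -143 - 11*H**2 (X(H) = -11*(13 + H**2) = -143 - 11*H**2)
(-213159 + 51897) + X(224) = (-213159 + 51897) + (-143 - 11*224**2) = -161262 + (-143 - 11*50176) = -161262 + (-143 - 551936) = -161262 - 552079 = -713341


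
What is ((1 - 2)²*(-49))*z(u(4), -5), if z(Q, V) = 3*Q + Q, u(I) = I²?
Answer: -3136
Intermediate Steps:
z(Q, V) = 4*Q
((1 - 2)²*(-49))*z(u(4), -5) = ((1 - 2)²*(-49))*(4*4²) = ((-1)²*(-49))*(4*16) = (1*(-49))*64 = -49*64 = -3136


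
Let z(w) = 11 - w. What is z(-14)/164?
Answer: 25/164 ≈ 0.15244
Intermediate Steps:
z(-14)/164 = (11 - 1*(-14))/164 = (11 + 14)*(1/164) = 25*(1/164) = 25/164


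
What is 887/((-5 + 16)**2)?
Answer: 887/121 ≈ 7.3306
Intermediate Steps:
887/((-5 + 16)**2) = 887/(11**2) = 887/121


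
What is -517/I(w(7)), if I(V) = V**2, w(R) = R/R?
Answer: -517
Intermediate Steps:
w(R) = 1
-517/I(w(7)) = -517/(1**2) = -517/1 = -517*1 = -517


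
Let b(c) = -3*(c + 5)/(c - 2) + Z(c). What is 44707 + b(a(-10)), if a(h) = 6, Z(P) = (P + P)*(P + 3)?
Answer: 179227/4 ≈ 44807.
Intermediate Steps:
Z(P) = 2*P*(3 + P) (Z(P) = (2*P)*(3 + P) = 2*P*(3 + P))
b(c) = -3*(5 + c)/(-2 + c) + 2*c*(3 + c) (b(c) = -3*(c + 5)/(c - 2) + 2*c*(3 + c) = -3*(5 + c)/(-2 + c) + 2*c*(3 + c))
44707 + b(a(-10)) = 44707 + (-15 - 15*6 + 2*6² + 2*6³)/(-2 + 6) = 44707 + (-15 - 90 + 2*36 + 2*216)/4 = 44707 + (-15 - 90 + 72 + 432)/4 = 44707 + (¼)*399 = 44707 + 399/4 = 179227/4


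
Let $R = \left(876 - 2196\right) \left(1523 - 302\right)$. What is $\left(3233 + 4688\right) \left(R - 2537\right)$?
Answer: $-12786529697$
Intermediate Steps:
$R = -1611720$ ($R = \left(876 - 2196\right) 1221 = \left(-1320\right) 1221 = -1611720$)
$\left(3233 + 4688\right) \left(R - 2537\right) = \left(3233 + 4688\right) \left(-1611720 - 2537\right) = 7921 \left(-1614257\right) = -12786529697$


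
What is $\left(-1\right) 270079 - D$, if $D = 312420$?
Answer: $-582499$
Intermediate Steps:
$\left(-1\right) 270079 - D = \left(-1\right) 270079 - 312420 = -270079 - 312420 = -582499$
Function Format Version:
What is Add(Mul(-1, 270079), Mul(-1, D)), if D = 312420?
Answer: -582499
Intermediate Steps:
Add(Mul(-1, 270079), Mul(-1, D)) = Add(Mul(-1, 270079), Mul(-1, 312420)) = Add(-270079, -312420) = -582499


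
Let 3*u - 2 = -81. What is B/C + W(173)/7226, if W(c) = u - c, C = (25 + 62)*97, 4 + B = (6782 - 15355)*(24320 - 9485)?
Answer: -459503839454/30490107 ≈ -15071.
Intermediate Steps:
u = -79/3 (u = 2/3 + (1/3)*(-81) = 2/3 - 27 = -79/3 ≈ -26.333)
B = -127180459 (B = -4 + (6782 - 15355)*(24320 - 9485) = -4 - 8573*14835 = -4 - 127180455 = -127180459)
C = 8439 (C = 87*97 = 8439)
W(c) = -79/3 - c
B/C + W(173)/7226 = -127180459/8439 + (-79/3 - 1*173)/7226 = -127180459*1/8439 + (-79/3 - 173)*(1/7226) = -127180459/8439 - 598/3*1/7226 = -127180459/8439 - 299/10839 = -459503839454/30490107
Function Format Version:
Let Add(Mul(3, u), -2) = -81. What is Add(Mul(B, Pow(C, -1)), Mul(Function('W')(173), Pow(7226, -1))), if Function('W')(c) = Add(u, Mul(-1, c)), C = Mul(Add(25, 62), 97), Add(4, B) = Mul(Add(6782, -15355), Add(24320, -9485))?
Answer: Rational(-459503839454, 30490107) ≈ -15071.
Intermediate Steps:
u = Rational(-79, 3) (u = Add(Rational(2, 3), Mul(Rational(1, 3), -81)) = Add(Rational(2, 3), -27) = Rational(-79, 3) ≈ -26.333)
B = -127180459 (B = Add(-4, Mul(Add(6782, -15355), Add(24320, -9485))) = Add(-4, Mul(-8573, 14835)) = Add(-4, -127180455) = -127180459)
C = 8439 (C = Mul(87, 97) = 8439)
Function('W')(c) = Add(Rational(-79, 3), Mul(-1, c))
Add(Mul(B, Pow(C, -1)), Mul(Function('W')(173), Pow(7226, -1))) = Add(Mul(-127180459, Pow(8439, -1)), Mul(Add(Rational(-79, 3), Mul(-1, 173)), Pow(7226, -1))) = Add(Mul(-127180459, Rational(1, 8439)), Mul(Add(Rational(-79, 3), -173), Rational(1, 7226))) = Add(Rational(-127180459, 8439), Mul(Rational(-598, 3), Rational(1, 7226))) = Add(Rational(-127180459, 8439), Rational(-299, 10839)) = Rational(-459503839454, 30490107)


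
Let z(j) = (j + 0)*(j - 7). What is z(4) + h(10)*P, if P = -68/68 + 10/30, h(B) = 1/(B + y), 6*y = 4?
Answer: -193/16 ≈ -12.063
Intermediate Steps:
y = ⅔ (y = (⅙)*4 = ⅔ ≈ 0.66667)
h(B) = 1/(⅔ + B) (h(B) = 1/(B + ⅔) = 1/(⅔ + B))
P = -⅔ (P = -68*1/68 + 10*(1/30) = -1 + ⅓ = -⅔ ≈ -0.66667)
z(j) = j*(-7 + j)
z(4) + h(10)*P = 4*(-7 + 4) + (3/(2 + 3*10))*(-⅔) = 4*(-3) + (3/(2 + 30))*(-⅔) = -12 + (3/32)*(-⅔) = -12 - 1/16 = -193/16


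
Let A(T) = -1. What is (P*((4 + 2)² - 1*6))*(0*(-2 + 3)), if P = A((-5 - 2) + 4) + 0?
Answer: 0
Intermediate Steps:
P = -1 (P = -1 + 0 = -1)
(P*((4 + 2)² - 1*6))*(0*(-2 + 3)) = (-((4 + 2)² - 1*6))*(0*(-2 + 3)) = (-(6² - 6))*(0*1) = -(36 - 6)*0 = -1*30*0 = -30*0 = 0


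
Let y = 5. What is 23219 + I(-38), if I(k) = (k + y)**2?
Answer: 24308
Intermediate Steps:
I(k) = (5 + k)**2 (I(k) = (k + 5)**2 = (5 + k)**2)
23219 + I(-38) = 23219 + (5 - 38)**2 = 23219 + (-33)**2 = 23219 + 1089 = 24308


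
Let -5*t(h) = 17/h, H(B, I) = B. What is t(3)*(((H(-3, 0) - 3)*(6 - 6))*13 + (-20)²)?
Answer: -1360/3 ≈ -453.33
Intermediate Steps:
t(h) = -17/(5*h)
t(3)*(((H(-3, 0) - 3)*(6 - 6))*13 + (-20)²) = (-17/5/3)*(((-3 - 3)*(6 - 6))*13 + (-20)²) = (-17/5*⅓)*(-6*0*13 + 400) = -17*(0*13 + 400)/15 = -17*(0 + 400)/15 = -17/15*400 = -1360/3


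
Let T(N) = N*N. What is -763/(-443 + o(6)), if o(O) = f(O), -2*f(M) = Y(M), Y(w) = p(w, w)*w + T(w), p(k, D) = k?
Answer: 763/479 ≈ 1.5929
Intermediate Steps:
T(N) = N²
Y(w) = 2*w² (Y(w) = w*w + w² = w² + w² = 2*w²)
f(M) = -M²
o(O) = -O²
-763/(-443 + o(6)) = -763/(-443 - 1*6²) = -763/(-443 - 1*36) = -763/(-443 - 36) = -763/(-479) = -763*(-1/479) = 763/479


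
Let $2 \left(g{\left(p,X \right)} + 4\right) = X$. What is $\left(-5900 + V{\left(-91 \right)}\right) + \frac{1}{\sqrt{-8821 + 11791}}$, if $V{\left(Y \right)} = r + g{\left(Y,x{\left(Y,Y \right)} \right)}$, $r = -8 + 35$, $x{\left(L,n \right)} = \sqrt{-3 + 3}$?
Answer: $-5877 + \frac{\sqrt{330}}{990} \approx -5877.0$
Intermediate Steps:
$x{\left(L,n \right)} = 0$ ($x{\left(L,n \right)} = \sqrt{0} = 0$)
$r = 27$
$g{\left(p,X \right)} = -4 + \frac{X}{2}$
$V{\left(Y \right)} = 23$ ($V{\left(Y \right)} = 27 + \left(-4 + \frac{1}{2} \cdot 0\right) = 27 + \left(-4 + 0\right) = 27 - 4 = 23$)
$\left(-5900 + V{\left(-91 \right)}\right) + \frac{1}{\sqrt{-8821 + 11791}} = \left(-5900 + 23\right) + \frac{1}{\sqrt{-8821 + 11791}} = -5877 + \frac{1}{\sqrt{2970}} = -5877 + \frac{1}{3 \sqrt{330}} = -5877 + \frac{\sqrt{330}}{990}$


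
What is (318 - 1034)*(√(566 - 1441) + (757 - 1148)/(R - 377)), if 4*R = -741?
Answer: -1119824/2249 - 3580*I*√35 ≈ -497.92 - 21180.0*I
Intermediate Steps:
R = -741/4 (R = (¼)*(-741) = -741/4 ≈ -185.25)
(318 - 1034)*(√(566 - 1441) + (757 - 1148)/(R - 377)) = (318 - 1034)*(√(566 - 1441) + (757 - 1148)/(-741/4 - 377)) = -716*(√(-875) - 391/(-2249/4)) = -716*(5*I*√35 - 391*(-4/2249)) = -716*(5*I*√35 + 1564/2249) = -716*(1564/2249 + 5*I*√35) = -1119824/2249 - 3580*I*√35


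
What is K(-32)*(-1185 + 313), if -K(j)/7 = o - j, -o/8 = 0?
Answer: 195328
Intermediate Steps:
o = 0 (o = -8*0 = 0)
K(j) = 7*j (K(j) = -7*(0 - j) = -(-7)*j = 7*j)
K(-32)*(-1185 + 313) = (7*(-32))*(-1185 + 313) = -224*(-872) = 195328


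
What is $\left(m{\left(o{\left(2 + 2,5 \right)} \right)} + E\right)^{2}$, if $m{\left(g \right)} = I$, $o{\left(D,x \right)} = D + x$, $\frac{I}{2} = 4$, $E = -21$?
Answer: $169$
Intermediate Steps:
$I = 8$ ($I = 2 \cdot 4 = 8$)
$m{\left(g \right)} = 8$
$\left(m{\left(o{\left(2 + 2,5 \right)} \right)} + E\right)^{2} = \left(8 - 21\right)^{2} = \left(-13\right)^{2} = 169$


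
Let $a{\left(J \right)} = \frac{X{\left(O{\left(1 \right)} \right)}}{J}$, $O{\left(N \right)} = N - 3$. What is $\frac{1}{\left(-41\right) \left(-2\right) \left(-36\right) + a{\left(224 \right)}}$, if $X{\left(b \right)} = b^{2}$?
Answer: $- \frac{56}{165311} \approx -0.00033876$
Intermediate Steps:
$O{\left(N \right)} = -3 + N$
$a{\left(J \right)} = \frac{4}{J}$ ($a{\left(J \right)} = \frac{\left(-3 + 1\right)^{2}}{J} = \frac{\left(-2\right)^{2}}{J} = \frac{4}{J}$)
$\frac{1}{\left(-41\right) \left(-2\right) \left(-36\right) + a{\left(224 \right)}} = \frac{1}{\left(-41\right) \left(-2\right) \left(-36\right) + \frac{4}{224}} = \frac{1}{82 \left(-36\right) + 4 \cdot \frac{1}{224}} = \frac{1}{-2952 + \frac{1}{56}} = \frac{1}{- \frac{165311}{56}} = - \frac{56}{165311}$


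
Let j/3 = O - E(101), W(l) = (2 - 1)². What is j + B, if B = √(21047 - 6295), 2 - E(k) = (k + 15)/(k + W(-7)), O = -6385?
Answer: -325679/17 + 4*√922 ≈ -19036.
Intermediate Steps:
W(l) = 1 (W(l) = 1² = 1)
E(k) = 2 - (15 + k)/(1 + k) (E(k) = 2 - (k + 15)/(k + 1) = 2 - (15 + k)/(1 + k))
B = 4*√922 (B = √14752 = 4*√922 ≈ 121.46)
j = -325679/17 (j = 3*(-6385 - (-13 + 101)/(1 + 101)) = 3*(-6385 - 88/102) = 3*(-6385 - 1*44/51) = 3*(-6385 - 44/51) = 3*(-325679/51) = -325679/17 ≈ -19158.)
j + B = -325679/17 + 4*√922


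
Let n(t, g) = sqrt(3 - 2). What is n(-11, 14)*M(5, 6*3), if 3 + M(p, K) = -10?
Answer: -13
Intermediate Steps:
M(p, K) = -13 (M(p, K) = -3 - 10 = -13)
n(t, g) = 1 (n(t, g) = sqrt(1) = 1)
n(-11, 14)*M(5, 6*3) = 1*(-13) = -13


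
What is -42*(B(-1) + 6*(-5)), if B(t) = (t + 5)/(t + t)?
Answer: 1344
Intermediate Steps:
B(t) = (5 + t)/(2*t) (B(t) = (5 + t)/((2*t)) = (5 + t)*(1/(2*t)) = (5 + t)/(2*t))
-42*(B(-1) + 6*(-5)) = -42*((1/2)*(5 - 1)/(-1) + 6*(-5)) = -42*((1/2)*(-1)*4 - 30) = -42*(-2 - 30) = -42*(-32) = 1344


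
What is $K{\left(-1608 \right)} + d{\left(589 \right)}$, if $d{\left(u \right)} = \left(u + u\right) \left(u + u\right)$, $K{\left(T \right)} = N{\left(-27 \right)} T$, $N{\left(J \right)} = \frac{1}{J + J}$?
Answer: $\frac{12489424}{9} \approx 1.3877 \cdot 10^{6}$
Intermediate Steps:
$N{\left(J \right)} = \frac{1}{2 J}$
$K{\left(T \right)} = - \frac{T}{54}$ ($K{\left(T \right)} = \frac{1}{2 \left(-27\right)} T = \frac{1}{2} \left(- \frac{1}{27}\right) T = - \frac{T}{54}$)
$d{\left(u \right)} = 4 u^{2}$ ($d{\left(u \right)} = 2 u 2 u = 4 u^{2}$)
$K{\left(-1608 \right)} + d{\left(589 \right)} = \left(- \frac{1}{54}\right) \left(-1608\right) + 4 \cdot 589^{2} = \frac{268}{9} + 4 \cdot 346921 = \frac{268}{9} + 1387684 = \frac{12489424}{9}$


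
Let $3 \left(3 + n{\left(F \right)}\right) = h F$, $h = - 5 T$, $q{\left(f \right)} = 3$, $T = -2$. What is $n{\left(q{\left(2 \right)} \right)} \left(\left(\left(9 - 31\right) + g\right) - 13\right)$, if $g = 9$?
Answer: $-182$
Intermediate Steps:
$h = 10$ ($h = \left(-5\right) \left(-2\right) = 10$)
$n{\left(F \right)} = -3 + \frac{10 F}{3}$
$n{\left(q{\left(2 \right)} \right)} \left(\left(\left(9 - 31\right) + g\right) - 13\right) = \left(-3 + \frac{10}{3} \cdot 3\right) \left(\left(\left(9 - 31\right) + 9\right) - 13\right) = \left(-3 + 10\right) \left(\left(-22 + 9\right) - 13\right) = 7 \left(-13 - 13\right) = 7 \left(-26\right) = -182$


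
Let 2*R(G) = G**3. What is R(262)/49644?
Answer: 2248091/12411 ≈ 181.14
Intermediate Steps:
R(G) = G**3/2
R(262)/49644 = ((1/2)*262**3)/49644 = ((1/2)*17984728)*(1/49644) = 8992364*(1/49644) = 2248091/12411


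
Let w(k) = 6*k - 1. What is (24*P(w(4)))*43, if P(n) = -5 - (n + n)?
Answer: -52632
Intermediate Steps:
w(k) = -1 + 6*k
P(n) = -5 - 2*n
(24*P(w(4)))*43 = (24*(-5 - 2*(-1 + 6*4)))*43 = (24*(-5 - 2*(-1 + 24)))*43 = (24*(-5 - 2*23))*43 = (24*(-5 - 46))*43 = (24*(-51))*43 = -1224*43 = -52632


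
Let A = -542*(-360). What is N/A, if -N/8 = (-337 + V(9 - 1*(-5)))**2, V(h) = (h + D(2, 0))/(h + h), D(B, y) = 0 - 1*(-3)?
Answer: -88717561/19121760 ≈ -4.6396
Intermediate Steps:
D(B, y) = 3 (D(B, y) = 0 + 3 = 3)
A = 195120
V(h) = (3 + h)/(2*h) (V(h) = (h + 3)/(h + h) = (3 + h)/((2*h)) = (3 + h)*(1/(2*h)) = (3 + h)/(2*h))
N = -88717561/98 (N = -8*(-337 + (3 + (9 - 1*(-5)))/(2*(9 - 1*(-5))))**2 = -8*(-337 + (3 + (9 + 5))/(2*(9 + 5)))**2 = -8*(-337 + (1/2)*(3 + 14)/14)**2 = -8*(-337 + (1/2)*(1/14)*17)**2 = -8*(-337 + 17/28)**2 = -8*(-9419/28)**2 = -8*88717561/784 = -88717561/98 ≈ -9.0528e+5)
N/A = -88717561/98/195120 = -88717561/98*1/195120 = -88717561/19121760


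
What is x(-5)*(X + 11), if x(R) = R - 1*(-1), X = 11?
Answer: -88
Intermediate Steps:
x(R) = 1 + R (x(R) = R + 1 = 1 + R)
x(-5)*(X + 11) = (1 - 5)*(11 + 11) = -4*22 = -88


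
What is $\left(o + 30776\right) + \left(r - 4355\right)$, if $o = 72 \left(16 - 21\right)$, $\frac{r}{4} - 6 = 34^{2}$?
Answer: $30709$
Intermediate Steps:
$r = 4648$ ($r = 24 + 4 \cdot 34^{2} = 24 + 4 \cdot 1156 = 24 + 4624 = 4648$)
$o = -360$ ($o = 72 \left(-5\right) = -360$)
$\left(o + 30776\right) + \left(r - 4355\right) = \left(-360 + 30776\right) + \left(4648 - 4355\right) = 30416 + 293 = 30709$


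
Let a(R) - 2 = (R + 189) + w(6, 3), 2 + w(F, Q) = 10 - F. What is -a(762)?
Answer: -955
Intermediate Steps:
w(F, Q) = 8 - F (w(F, Q) = -2 + (10 - F) = 8 - F)
a(R) = 193 + R (a(R) = 2 + ((R + 189) + (8 - 1*6)) = 2 + ((189 + R) + (8 - 6)) = 2 + ((189 + R) + 2) = 2 + (191 + R) = 193 + R)
-a(762) = -(193 + 762) = -1*955 = -955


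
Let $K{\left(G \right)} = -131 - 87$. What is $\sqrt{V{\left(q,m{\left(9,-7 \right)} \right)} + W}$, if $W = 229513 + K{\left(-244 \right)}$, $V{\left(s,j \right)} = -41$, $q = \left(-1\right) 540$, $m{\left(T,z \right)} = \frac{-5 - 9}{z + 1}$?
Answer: $\sqrt{229254} \approx 478.8$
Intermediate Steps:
$m{\left(T,z \right)} = - \frac{14}{1 + z}$
$q = -540$
$K{\left(G \right)} = -218$
$W = 229295$ ($W = 229513 - 218 = 229295$)
$\sqrt{V{\left(q,m{\left(9,-7 \right)} \right)} + W} = \sqrt{-41 + 229295} = \sqrt{229254}$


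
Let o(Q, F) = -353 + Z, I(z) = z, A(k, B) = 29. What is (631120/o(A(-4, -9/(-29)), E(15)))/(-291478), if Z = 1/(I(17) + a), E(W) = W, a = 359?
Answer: 16950080/2763357179 ≈ 0.0061339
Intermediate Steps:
Z = 1/376 (Z = 1/(17 + 359) = 1/376 ≈ 0.0026596)
o(Q, F) = -132727/376 (o(Q, F) = -353 + 1/376 = -132727/376)
(631120/o(A(-4, -9/(-29)), E(15)))/(-291478) = (631120/(-132727/376))/(-291478) = (631120*(-376/132727))*(-1/291478) = -33900160/18961*(-1/291478) = 16950080/2763357179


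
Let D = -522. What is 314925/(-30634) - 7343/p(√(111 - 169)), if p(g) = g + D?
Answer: 32039799/8467598 + 7343*I*√58/272542 ≈ 3.7838 + 0.20519*I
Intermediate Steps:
p(g) = -522 + g (p(g) = g - 522 = -522 + g)
314925/(-30634) - 7343/p(√(111 - 169)) = 314925/(-30634) - 7343/(-522 + √(111 - 169)) = 314925*(-1/30634) - 7343/(-522 + √(-58)) = -18525/1802 - 7343/(-522 + I*√58)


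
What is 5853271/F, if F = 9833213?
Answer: 5853271/9833213 ≈ 0.59525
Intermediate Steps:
5853271/F = 5853271/9833213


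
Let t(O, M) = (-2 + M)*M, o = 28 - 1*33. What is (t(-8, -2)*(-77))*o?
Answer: 3080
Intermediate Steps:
o = -5 (o = 28 - 33 = -5)
t(O, M) = M*(-2 + M)
(t(-8, -2)*(-77))*o = (-2*(-2 - 2)*(-77))*(-5) = (-2*(-4)*(-77))*(-5) = (8*(-77))*(-5) = -616*(-5) = 3080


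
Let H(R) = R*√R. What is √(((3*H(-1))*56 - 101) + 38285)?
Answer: 2*√(9546 - 42*I) ≈ 195.41 - 0.42987*I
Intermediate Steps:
H(R) = R^(3/2)
√(((3*H(-1))*56 - 101) + 38285) = √(((3*(-1)^(3/2))*56 - 101) + 38285) = √(((3*(-I))*56 - 101) + 38285) = √((-3*I*56 - 101) + 38285) = √((-168*I - 101) + 38285) = √((-101 - 168*I) + 38285) = √(38184 - 168*I)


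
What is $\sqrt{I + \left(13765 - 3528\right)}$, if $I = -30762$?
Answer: $5 i \sqrt{821} \approx 143.27 i$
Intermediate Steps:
$\sqrt{I + \left(13765 - 3528\right)} = \sqrt{-30762 + \left(13765 - 3528\right)} = \sqrt{-30762 + 10237} = \sqrt{-20525} = 5 i \sqrt{821}$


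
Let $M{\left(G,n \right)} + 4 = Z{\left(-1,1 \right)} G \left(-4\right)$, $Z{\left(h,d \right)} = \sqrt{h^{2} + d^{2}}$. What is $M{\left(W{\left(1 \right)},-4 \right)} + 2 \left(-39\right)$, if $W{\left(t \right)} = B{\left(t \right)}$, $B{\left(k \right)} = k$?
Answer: $-82 - 4 \sqrt{2} \approx -87.657$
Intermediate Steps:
$Z{\left(h,d \right)} = \sqrt{d^{2} + h^{2}}$
$W{\left(t \right)} = t$
$M{\left(G,n \right)} = -4 - 4 G \sqrt{2}$ ($M{\left(G,n \right)} = -4 + \sqrt{1^{2} + \left(-1\right)^{2}} G \left(-4\right) = -4 + \sqrt{1 + 1} G \left(-4\right) = -4 + \sqrt{2} G \left(-4\right) = -4 + G \sqrt{2} \left(-4\right) = -4 - 4 G \sqrt{2}$)
$M{\left(W{\left(1 \right)},-4 \right)} + 2 \left(-39\right) = \left(-4 - 4 \sqrt{2}\right) + 2 \left(-39\right) = \left(-4 - 4 \sqrt{2}\right) - 78 = -82 - 4 \sqrt{2}$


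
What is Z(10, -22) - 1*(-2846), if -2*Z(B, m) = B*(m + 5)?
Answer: 2931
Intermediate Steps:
Z(B, m) = -B*(5 + m)/2 (Z(B, m) = -B*(m + 5)/2 = -B*(5 + m)/2)
Z(10, -22) - 1*(-2846) = -1/2*10*(5 - 22) - 1*(-2846) = -1/2*10*(-17) + 2846 = 85 + 2846 = 2931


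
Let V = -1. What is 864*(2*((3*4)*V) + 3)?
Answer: -18144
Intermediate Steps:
864*(2*((3*4)*V) + 3) = 864*(2*((3*4)*(-1)) + 3) = 864*(2*(12*(-1)) + 3) = 864*(2*(-12) + 3) = 864*(-24 + 3) = 864*(-21) = -18144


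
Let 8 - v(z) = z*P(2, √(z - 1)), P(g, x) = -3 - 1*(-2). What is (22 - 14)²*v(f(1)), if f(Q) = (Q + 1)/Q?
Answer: 640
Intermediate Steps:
P(g, x) = -1 (P(g, x) = -3 + 2 = -1)
f(Q) = (1 + Q)/Q
v(z) = 8 + z (v(z) = 8 - z*(-1) = 8 - (-1)*z = 8 + z)
(22 - 14)²*v(f(1)) = (22 - 14)²*(8 + (1 + 1)/1) = 8²*(8 + 1*2) = 64*(8 + 2) = 64*10 = 640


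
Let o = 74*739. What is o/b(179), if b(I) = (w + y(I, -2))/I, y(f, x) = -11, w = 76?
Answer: 9788794/65 ≈ 1.5060e+5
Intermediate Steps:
o = 54686
b(I) = 65/I (b(I) = (76 - 11)/I = 65/I)
o/b(179) = 54686/((65/179)) = 54686/((65*(1/179))) = 54686/(65/179) = 54686*(179/65) = 9788794/65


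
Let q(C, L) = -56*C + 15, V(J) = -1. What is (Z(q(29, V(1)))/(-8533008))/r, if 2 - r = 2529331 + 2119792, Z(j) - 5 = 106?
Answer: 37/13223662228656 ≈ 2.7980e-12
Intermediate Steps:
q(C, L) = 15 - 56*C
Z(j) = 111 (Z(j) = 5 + 106 = 111)
r = -4649121 (r = 2 - (2529331 + 2119792) = 2 - 1*4649123 = 2 - 4649123 = -4649121)
(Z(q(29, V(1)))/(-8533008))/r = (111/(-8533008))/(-4649121) = (111*(-1/8533008))*(-1/4649121) = -37/2844336*(-1/4649121) = 37/13223662228656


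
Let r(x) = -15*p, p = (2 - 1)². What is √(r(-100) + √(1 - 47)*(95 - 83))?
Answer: √(-15 + 12*I*√46) ≈ 5.8206 + 6.9914*I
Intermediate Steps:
p = 1 (p = 1² = 1)
r(x) = -15 (r(x) = -15*1 = -15)
√(r(-100) + √(1 - 47)*(95 - 83)) = √(-15 + √(1 - 47)*(95 - 83)) = √(-15 + √(-46)*12) = √(-15 + (I*√46)*12) = √(-15 + 12*I*√46)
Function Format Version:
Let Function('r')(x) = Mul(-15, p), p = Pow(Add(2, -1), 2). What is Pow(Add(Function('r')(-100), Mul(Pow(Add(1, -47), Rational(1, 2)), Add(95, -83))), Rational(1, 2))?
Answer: Pow(Add(-15, Mul(12, I, Pow(46, Rational(1, 2)))), Rational(1, 2)) ≈ Add(5.8206, Mul(6.9914, I))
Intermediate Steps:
p = 1 (p = Pow(1, 2) = 1)
Function('r')(x) = -15 (Function('r')(x) = Mul(-15, 1) = -15)
Pow(Add(Function('r')(-100), Mul(Pow(Add(1, -47), Rational(1, 2)), Add(95, -83))), Rational(1, 2)) = Pow(Add(-15, Mul(Pow(Add(1, -47), Rational(1, 2)), Add(95, -83))), Rational(1, 2)) = Pow(Add(-15, Mul(Pow(-46, Rational(1, 2)), 12)), Rational(1, 2)) = Pow(Add(-15, Mul(Mul(I, Pow(46, Rational(1, 2))), 12)), Rational(1, 2)) = Pow(Add(-15, Mul(12, I, Pow(46, Rational(1, 2)))), Rational(1, 2))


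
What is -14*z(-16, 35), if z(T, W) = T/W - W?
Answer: 2482/5 ≈ 496.40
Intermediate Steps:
z(T, W) = -W + T/W
-14*z(-16, 35) = -14*(-1*35 - 16/35) = -14*(-35 - 16*1/35) = -14*(-35 - 16/35) = -14*(-1241/35) = 2482/5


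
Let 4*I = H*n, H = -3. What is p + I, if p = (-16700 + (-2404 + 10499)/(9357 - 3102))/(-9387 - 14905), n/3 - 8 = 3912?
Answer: -268012665359/30389292 ≈ -8819.3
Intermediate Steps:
n = 11760 (n = 24 + 3*3912 = 24 + 11736 = 11760)
p = 20890081/30389292 (p = (-16700 + 8095/6255)/(-24292) = (-16700 + 8095*(1/6255))*(-1/24292) = (-16700 + 1619/1251)*(-1/24292) = -20890081/1251*(-1/24292) = 20890081/30389292 ≈ 0.68742)
I = -8820 (I = (-3*11760)/4 = (¼)*(-35280) = -8820)
p + I = 20890081/30389292 - 8820 = -268012665359/30389292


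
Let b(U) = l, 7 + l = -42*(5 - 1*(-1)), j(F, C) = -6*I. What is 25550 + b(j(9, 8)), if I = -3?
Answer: 25291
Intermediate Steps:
j(F, C) = 18 (j(F, C) = -6*(-3) = 18)
l = -259 (l = -7 - 42*(5 - 1*(-1)) = -7 - 42*(5 + 1) = -7 - 42*6 = -7 - 252 = -259)
b(U) = -259
25550 + b(j(9, 8)) = 25550 - 259 = 25291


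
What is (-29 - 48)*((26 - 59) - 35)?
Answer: 5236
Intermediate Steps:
(-29 - 48)*((26 - 59) - 35) = -77*(-33 - 35) = -77*(-68) = 5236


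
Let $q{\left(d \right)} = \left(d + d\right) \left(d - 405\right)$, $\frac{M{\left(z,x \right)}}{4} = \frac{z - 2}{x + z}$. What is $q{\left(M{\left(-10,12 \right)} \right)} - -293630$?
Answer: $314222$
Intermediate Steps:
$M{\left(z,x \right)} = \frac{4 \left(-2 + z\right)}{x + z}$ ($M{\left(z,x \right)} = 4 \frac{z - 2}{x + z} = 4 \frac{-2 + z}{x + z} = \frac{4 \left(-2 + z\right)}{x + z}$)
$q{\left(d \right)} = 2 d \left(-405 + d\right)$
$q{\left(M{\left(-10,12 \right)} \right)} - -293630 = 2 \frac{4 \left(-2 - 10\right)}{12 - 10} \left(-405 + \frac{4 \left(-2 - 10\right)}{12 - 10}\right) - -293630 = 2 \cdot 4 \cdot \frac{1}{2} \left(-12\right) \left(-405 + 4 \cdot \frac{1}{2} \left(-12\right)\right) + 293630 = 2 \left(-24\right) \left(-405 - 24\right) + 293630 = 2 \left(-24\right) \left(-429\right) + 293630 = 20592 + 293630 = 314222$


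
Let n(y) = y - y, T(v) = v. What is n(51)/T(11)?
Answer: 0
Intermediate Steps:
n(y) = 0
n(51)/T(11) = 0/11 = 0*(1/11) = 0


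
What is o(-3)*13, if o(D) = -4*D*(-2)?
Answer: -312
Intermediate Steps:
o(D) = 8*D
o(-3)*13 = (8*(-3))*13 = -24*13 = -312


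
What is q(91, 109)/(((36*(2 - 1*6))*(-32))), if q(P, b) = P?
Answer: 91/4608 ≈ 0.019748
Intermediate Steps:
q(91, 109)/(((36*(2 - 1*6))*(-32))) = 91/(((36*(2 - 1*6))*(-32))) = 91/(((36*(2 - 6))*(-32))) = 91/(((36*(-4))*(-32))) = 91/((-144*(-32))) = 91/4608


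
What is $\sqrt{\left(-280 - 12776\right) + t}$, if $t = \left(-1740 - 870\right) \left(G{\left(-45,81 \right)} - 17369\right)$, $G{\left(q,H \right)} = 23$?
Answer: $2 \sqrt{11315001} \approx 6727.6$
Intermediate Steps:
$t = 45273060$ ($t = \left(-1740 - 870\right) \left(23 - 17369\right) = \left(-2610\right) \left(-17346\right) = 45273060$)
$\sqrt{\left(-280 - 12776\right) + t} = \sqrt{\left(-280 - 12776\right) + 45273060} = \sqrt{-13056 + 45273060} = \sqrt{45260004} = 2 \sqrt{11315001}$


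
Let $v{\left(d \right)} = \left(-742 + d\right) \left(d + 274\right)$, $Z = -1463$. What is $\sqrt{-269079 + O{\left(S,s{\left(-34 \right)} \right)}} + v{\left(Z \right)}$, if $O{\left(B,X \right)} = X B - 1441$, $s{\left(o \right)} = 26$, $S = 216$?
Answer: $2621745 + 2 i \sqrt{66226} \approx 2.6217 \cdot 10^{6} + 514.69 i$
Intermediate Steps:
$v{\left(d \right)} = \left(-742 + d\right) \left(274 + d\right)$
$O{\left(B,X \right)} = -1441 + B X$ ($O{\left(B,X \right)} = B X - 1441 = -1441 + B X$)
$\sqrt{-269079 + O{\left(S,s{\left(-34 \right)} \right)}} + v{\left(Z \right)} = \sqrt{-269079 + \left(-1441 + 216 \cdot 26\right)} - \left(-481376 - 2140369\right) = \sqrt{-269079 + \left(-1441 + 5616\right)} + \left(-203308 + 2140369 + 684684\right) = \sqrt{-269079 + 4175} + 2621745 = \sqrt{-264904} + 2621745 = 2 i \sqrt{66226} + 2621745 = 2621745 + 2 i \sqrt{66226}$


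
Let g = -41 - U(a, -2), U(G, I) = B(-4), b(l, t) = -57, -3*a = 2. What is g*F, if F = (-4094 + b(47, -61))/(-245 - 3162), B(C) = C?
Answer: -153587/3407 ≈ -45.080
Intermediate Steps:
a = -2/3 (a = -1/3*2 = -2/3 ≈ -0.66667)
U(G, I) = -4
g = -37 (g = -41 - 1*(-4) = -41 + 4 = -37)
F = 4151/3407 (F = (-4094 - 57)/(-245 - 3162) = -4151/(-3407) = -4151*(-1/3407) = 4151/3407 ≈ 1.2184)
g*F = -37*4151/3407 = -153587/3407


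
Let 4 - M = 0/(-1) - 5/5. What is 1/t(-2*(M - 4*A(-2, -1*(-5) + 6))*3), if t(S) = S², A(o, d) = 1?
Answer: 1/36 ≈ 0.027778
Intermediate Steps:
M = 5 (M = 4 - (0/(-1) - 5/5) = 4 - (0*(-1) - 5*⅕) = 4 - (0 - 1) = 4 - 1*(-1) = 4 + 1 = 5)
1/t(-2*(M - 4*A(-2, -1*(-5) + 6))*3) = 1/((-2*(5 - 4*1)*3)²) = 1/((-2*(5 - 4)*3)²) = 1/((-2*1*3)²) = 1/((-2*3)²) = 1/((-6)²) = 1/36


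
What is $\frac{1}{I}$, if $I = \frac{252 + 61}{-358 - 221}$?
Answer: $- \frac{579}{313} \approx -1.8498$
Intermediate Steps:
$I = - \frac{313}{579}$ ($I = \frac{313}{-579} = 313 \left(- \frac{1}{579}\right) = - \frac{313}{579} \approx -0.54059$)
$\frac{1}{I} = \frac{1}{- \frac{313}{579}} = - \frac{579}{313}$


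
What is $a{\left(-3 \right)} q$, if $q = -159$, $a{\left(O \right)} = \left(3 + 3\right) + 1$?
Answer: $-1113$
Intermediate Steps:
$a{\left(O \right)} = 7$ ($a{\left(O \right)} = 6 + 1 = 7$)
$a{\left(-3 \right)} q = 7 \left(-159\right) = -1113$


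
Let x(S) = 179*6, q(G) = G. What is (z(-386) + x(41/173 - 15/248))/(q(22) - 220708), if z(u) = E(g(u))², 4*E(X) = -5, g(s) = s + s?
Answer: -17209/3530976 ≈ -0.0048737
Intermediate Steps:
g(s) = 2*s
E(X) = -5/4 (E(X) = (¼)*(-5) = -5/4)
z(u) = 25/16 (z(u) = (-5/4)² = 25/16)
x(S) = 1074
(z(-386) + x(41/173 - 15/248))/(q(22) - 220708) = (25/16 + 1074)/(22 - 220708) = (17209/16)/(-220686) = (17209/16)*(-1/220686) = -17209/3530976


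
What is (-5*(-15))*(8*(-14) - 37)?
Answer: -11175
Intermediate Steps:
(-5*(-15))*(8*(-14) - 37) = 75*(-112 - 37) = 75*(-149) = -11175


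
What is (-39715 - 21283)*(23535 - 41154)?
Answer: 1074723762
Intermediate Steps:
(-39715 - 21283)*(23535 - 41154) = -60998*(-17619) = 1074723762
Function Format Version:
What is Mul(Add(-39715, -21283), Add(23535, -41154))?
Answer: 1074723762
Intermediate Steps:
Mul(Add(-39715, -21283), Add(23535, -41154)) = Mul(-60998, -17619) = 1074723762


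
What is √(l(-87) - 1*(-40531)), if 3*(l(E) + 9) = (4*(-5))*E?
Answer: √41102 ≈ 202.74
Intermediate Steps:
l(E) = -9 - 20*E/3 (l(E) = -9 + ((4*(-5))*E)/3 = -9 + (-20*E)/3 = -9 - 20*E/3)
√(l(-87) - 1*(-40531)) = √((-9 - 20/3*(-87)) - 1*(-40531)) = √((-9 + 580) + 40531) = √(571 + 40531) = √41102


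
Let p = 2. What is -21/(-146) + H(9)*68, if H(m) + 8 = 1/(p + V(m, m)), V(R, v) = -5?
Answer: -248137/438 ≈ -566.52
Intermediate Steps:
H(m) = -25/3 (H(m) = -8 + 1/(2 - 5) = -8 + 1/(-3) = -8 - ⅓ = -25/3)
-21/(-146) + H(9)*68 = -21/(-146) - 25/3*68 = -21*(-1/146) - 1700/3 = 21/146 - 1700/3 = -248137/438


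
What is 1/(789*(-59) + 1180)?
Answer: -1/45371 ≈ -2.2041e-5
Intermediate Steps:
1/(789*(-59) + 1180) = 1/(-46551 + 1180) = 1/(-45371) = -1/45371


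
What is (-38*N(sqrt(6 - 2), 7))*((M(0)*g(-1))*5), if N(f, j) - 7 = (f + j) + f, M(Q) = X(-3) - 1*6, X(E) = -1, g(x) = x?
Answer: -23940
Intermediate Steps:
M(Q) = -7 (M(Q) = -1 - 1*6 = -1 - 6 = -7)
N(f, j) = 7 + j + 2*f (N(f, j) = 7 + ((f + j) + f) = 7 + (j + 2*f) = 7 + j + 2*f)
(-38*N(sqrt(6 - 2), 7))*((M(0)*g(-1))*5) = (-38*(7 + 7 + 2*sqrt(6 - 2)))*(-7*(-1)*5) = (-38*(7 + 7 + 2*sqrt(4)))*(7*5) = -38*(7 + 7 + 2*2)*35 = -38*(7 + 7 + 4)*35 = -38*18*35 = -684*35 = -23940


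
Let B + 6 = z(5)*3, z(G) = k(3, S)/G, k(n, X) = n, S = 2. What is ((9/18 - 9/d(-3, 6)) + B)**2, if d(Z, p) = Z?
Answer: 49/100 ≈ 0.49000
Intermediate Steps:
z(G) = 3/G
B = -21/5 (B = -6 + (3/5)*3 = -6 + 9/5 = -21/5 ≈ -4.2000)
((9/18 - 9/d(-3, 6)) + B)**2 = ((9/18 - 9/(-3)) - 21/5)**2 = ((9*(1/18) - 9*(-1/3)) - 21/5)**2 = ((1/2 + 3) - 21/5)**2 = (7/2 - 21/5)**2 = (-7/10)**2 = 49/100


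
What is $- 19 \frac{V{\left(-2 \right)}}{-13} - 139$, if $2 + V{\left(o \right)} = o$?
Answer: $- \frac{1883}{13} \approx -144.85$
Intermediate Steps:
$V{\left(o \right)} = -2 + o$
$- 19 \frac{V{\left(-2 \right)}}{-13} - 139 = - 19 \frac{-2 - 2}{-13} - 139 = - 19 \left(\left(-4\right) \left(- \frac{1}{13}\right)\right) - 139 = \left(-19\right) \frac{4}{13} - 139 = - \frac{76}{13} - 139 = - \frac{1883}{13}$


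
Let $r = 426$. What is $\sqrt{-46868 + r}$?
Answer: $i \sqrt{46442} \approx 215.5 i$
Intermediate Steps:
$\sqrt{-46868 + r} = \sqrt{-46868 + 426} = \sqrt{-46442} = i \sqrt{46442}$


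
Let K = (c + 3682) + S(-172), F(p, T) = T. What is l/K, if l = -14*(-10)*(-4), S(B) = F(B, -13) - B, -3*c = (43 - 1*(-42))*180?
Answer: 560/1259 ≈ 0.44480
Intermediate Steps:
c = -5100 (c = -(43 - 1*(-42))*180/3 = -(43 + 42)*180/3 = -85*180/3 = -⅓*15300 = -5100)
S(B) = -13 - B
l = -560 (l = 140*(-4) = -560)
K = -1259 (K = (-5100 + 3682) + (-13 - 1*(-172)) = -1418 + (-13 + 172) = -1418 + 159 = -1259)
l/K = -560/(-1259) = -560*(-1/1259) = 560/1259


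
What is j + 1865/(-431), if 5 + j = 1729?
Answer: 741179/431 ≈ 1719.7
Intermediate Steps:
j = 1724 (j = -5 + 1729 = 1724)
j + 1865/(-431) = 1724 + 1865/(-431) = 1724 + 1865*(-1/431) = 1724 - 1865/431 = 741179/431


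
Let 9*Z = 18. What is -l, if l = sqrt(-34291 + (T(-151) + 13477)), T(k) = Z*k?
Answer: -2*I*sqrt(5279) ≈ -145.31*I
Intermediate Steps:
Z = 2 (Z = (1/9)*18 = 2)
T(k) = 2*k
l = 2*I*sqrt(5279) (l = sqrt(-34291 + (2*(-151) + 13477)) = sqrt(-34291 + (-302 + 13477)) = sqrt(-34291 + 13175) = sqrt(-21116) = 2*I*sqrt(5279) ≈ 145.31*I)
-l = -2*I*sqrt(5279)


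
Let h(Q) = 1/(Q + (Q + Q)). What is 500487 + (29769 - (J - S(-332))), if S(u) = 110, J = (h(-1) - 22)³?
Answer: 14620645/27 ≈ 5.4151e+5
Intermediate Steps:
h(Q) = 1/(3*Q) (h(Q) = 1/(Q + 2*Q) = 1/(3*Q))
J = -300763/27 (J = ((⅓)/(-1) - 22)³ = ((⅓)*(-1) - 22)³ = (-⅓ - 22)³ = (-67/3)³ = -300763/27 ≈ -11139.)
500487 + (29769 - (J - S(-332))) = 500487 + (29769 - (-300763/27 - 1*110)) = 500487 + (29769 - (-300763/27 - 110)) = 500487 + (29769 - 1*(-303733/27)) = 500487 + (29769 + 303733/27) = 500487 + 1107496/27 = 14620645/27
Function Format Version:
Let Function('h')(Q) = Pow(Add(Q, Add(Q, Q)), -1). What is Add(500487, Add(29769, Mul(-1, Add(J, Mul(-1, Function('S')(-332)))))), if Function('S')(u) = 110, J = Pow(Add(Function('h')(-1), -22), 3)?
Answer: Rational(14620645, 27) ≈ 5.4151e+5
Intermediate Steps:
Function('h')(Q) = Mul(Rational(1, 3), Pow(Q, -1)) (Function('h')(Q) = Pow(Add(Q, Mul(2, Q)), -1) = Pow(Mul(3, Q), -1) = Mul(Rational(1, 3), Pow(Q, -1)))
J = Rational(-300763, 27) (J = Pow(Add(Mul(Rational(1, 3), Pow(-1, -1)), -22), 3) = Pow(Add(Mul(Rational(1, 3), -1), -22), 3) = Pow(Add(Rational(-1, 3), -22), 3) = Pow(Rational(-67, 3), 3) = Rational(-300763, 27) ≈ -11139.)
Add(500487, Add(29769, Mul(-1, Add(J, Mul(-1, Function('S')(-332)))))) = Add(500487, Add(29769, Mul(-1, Add(Rational(-300763, 27), Mul(-1, 110))))) = Add(500487, Add(29769, Mul(-1, Add(Rational(-300763, 27), -110)))) = Add(500487, Add(29769, Mul(-1, Rational(-303733, 27)))) = Add(500487, Add(29769, Rational(303733, 27))) = Add(500487, Rational(1107496, 27)) = Rational(14620645, 27)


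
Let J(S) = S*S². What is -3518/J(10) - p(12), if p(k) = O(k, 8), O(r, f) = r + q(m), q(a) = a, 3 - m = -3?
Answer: -10759/500 ≈ -21.518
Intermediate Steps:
m = 6 (m = 3 - 1*(-3) = 3 + 3 = 6)
O(r, f) = 6 + r (O(r, f) = r + 6 = 6 + r)
J(S) = S³
p(k) = 6 + k
-3518/J(10) - p(12) = -3518/(10³) - (6 + 12) = -3518/1000 - 1*18 = -3518*1/1000 - 18 = -1759/500 - 18 = -10759/500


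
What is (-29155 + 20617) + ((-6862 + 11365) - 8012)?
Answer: -12047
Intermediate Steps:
(-29155 + 20617) + ((-6862 + 11365) - 8012) = -8538 + (4503 - 8012) = -8538 - 3509 = -12047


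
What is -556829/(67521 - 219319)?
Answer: 556829/151798 ≈ 3.6682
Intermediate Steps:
-556829/(67521 - 219319) = -556829/(-151798) = -556829*(-1/151798) = 556829/151798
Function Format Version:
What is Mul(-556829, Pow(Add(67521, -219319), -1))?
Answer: Rational(556829, 151798) ≈ 3.6682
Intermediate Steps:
Mul(-556829, Pow(Add(67521, -219319), -1)) = Mul(-556829, Pow(-151798, -1)) = Mul(-556829, Rational(-1, 151798)) = Rational(556829, 151798)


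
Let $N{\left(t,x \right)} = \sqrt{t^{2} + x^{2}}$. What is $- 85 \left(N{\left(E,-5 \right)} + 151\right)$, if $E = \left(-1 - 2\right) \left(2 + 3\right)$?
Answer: $-12835 - 425 \sqrt{10} \approx -14179.0$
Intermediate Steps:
$E = -15$ ($E = \left(-3\right) 5 = -15$)
$- 85 \left(N{\left(E,-5 \right)} + 151\right) = - 85 \left(\sqrt{\left(-15\right)^{2} + \left(-5\right)^{2}} + 151\right) = - 85 \left(\sqrt{225 + 25} + 151\right) = - 85 \left(\sqrt{250} + 151\right) = - 85 \left(5 \sqrt{10} + 151\right) = - 85 \left(151 + 5 \sqrt{10}\right) = -12835 - 425 \sqrt{10}$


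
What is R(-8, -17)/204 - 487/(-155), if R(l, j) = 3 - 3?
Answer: 487/155 ≈ 3.1419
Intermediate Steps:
R(l, j) = 0
R(-8, -17)/204 - 487/(-155) = 0/204 - 487/(-155) = 0*(1/204) - 487*(-1/155) = 0 + 487/155 = 487/155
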